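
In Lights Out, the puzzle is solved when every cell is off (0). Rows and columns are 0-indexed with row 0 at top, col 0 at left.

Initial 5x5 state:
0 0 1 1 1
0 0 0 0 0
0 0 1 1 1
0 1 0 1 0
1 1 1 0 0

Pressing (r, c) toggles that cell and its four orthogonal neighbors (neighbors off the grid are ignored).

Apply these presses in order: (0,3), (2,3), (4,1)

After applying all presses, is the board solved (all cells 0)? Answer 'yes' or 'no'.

After press 1 at (0,3):
0 0 0 0 0
0 0 0 1 0
0 0 1 1 1
0 1 0 1 0
1 1 1 0 0

After press 2 at (2,3):
0 0 0 0 0
0 0 0 0 0
0 0 0 0 0
0 1 0 0 0
1 1 1 0 0

After press 3 at (4,1):
0 0 0 0 0
0 0 0 0 0
0 0 0 0 0
0 0 0 0 0
0 0 0 0 0

Lights still on: 0

Answer: yes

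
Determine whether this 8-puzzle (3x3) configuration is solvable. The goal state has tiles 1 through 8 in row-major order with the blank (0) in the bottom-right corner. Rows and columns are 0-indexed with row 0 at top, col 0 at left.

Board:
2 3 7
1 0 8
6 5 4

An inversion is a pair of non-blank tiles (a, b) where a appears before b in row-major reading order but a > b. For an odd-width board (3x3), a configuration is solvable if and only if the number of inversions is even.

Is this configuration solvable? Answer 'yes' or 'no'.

Inversions (pairs i<j in row-major order where tile[i] > tile[j] > 0): 12
12 is even, so the puzzle is solvable.

Answer: yes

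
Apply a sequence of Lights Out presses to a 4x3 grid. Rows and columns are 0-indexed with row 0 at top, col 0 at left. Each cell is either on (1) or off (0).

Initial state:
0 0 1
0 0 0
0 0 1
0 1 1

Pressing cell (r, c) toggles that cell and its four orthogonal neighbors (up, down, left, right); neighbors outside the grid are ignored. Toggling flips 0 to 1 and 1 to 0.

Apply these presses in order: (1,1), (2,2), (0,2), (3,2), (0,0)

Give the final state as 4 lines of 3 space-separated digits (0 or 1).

Answer: 1 1 0
0 1 1
0 0 1
0 0 1

Derivation:
After press 1 at (1,1):
0 1 1
1 1 1
0 1 1
0 1 1

After press 2 at (2,2):
0 1 1
1 1 0
0 0 0
0 1 0

After press 3 at (0,2):
0 0 0
1 1 1
0 0 0
0 1 0

After press 4 at (3,2):
0 0 0
1 1 1
0 0 1
0 0 1

After press 5 at (0,0):
1 1 0
0 1 1
0 0 1
0 0 1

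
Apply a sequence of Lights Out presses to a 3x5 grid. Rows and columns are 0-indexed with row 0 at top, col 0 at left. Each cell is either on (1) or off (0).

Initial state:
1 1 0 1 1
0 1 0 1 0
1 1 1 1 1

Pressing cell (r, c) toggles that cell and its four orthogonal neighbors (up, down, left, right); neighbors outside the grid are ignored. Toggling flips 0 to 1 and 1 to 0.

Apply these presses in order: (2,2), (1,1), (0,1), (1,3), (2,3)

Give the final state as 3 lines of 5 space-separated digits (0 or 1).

Answer: 0 1 1 0 1
1 1 1 1 1
1 1 1 0 0

Derivation:
After press 1 at (2,2):
1 1 0 1 1
0 1 1 1 0
1 0 0 0 1

After press 2 at (1,1):
1 0 0 1 1
1 0 0 1 0
1 1 0 0 1

After press 3 at (0,1):
0 1 1 1 1
1 1 0 1 0
1 1 0 0 1

After press 4 at (1,3):
0 1 1 0 1
1 1 1 0 1
1 1 0 1 1

After press 5 at (2,3):
0 1 1 0 1
1 1 1 1 1
1 1 1 0 0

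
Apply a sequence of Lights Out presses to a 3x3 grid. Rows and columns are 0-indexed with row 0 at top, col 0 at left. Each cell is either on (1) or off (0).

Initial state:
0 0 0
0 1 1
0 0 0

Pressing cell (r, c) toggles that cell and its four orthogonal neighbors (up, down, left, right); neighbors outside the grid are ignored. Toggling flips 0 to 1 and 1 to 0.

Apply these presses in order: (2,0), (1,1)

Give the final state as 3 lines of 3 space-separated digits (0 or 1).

After press 1 at (2,0):
0 0 0
1 1 1
1 1 0

After press 2 at (1,1):
0 1 0
0 0 0
1 0 0

Answer: 0 1 0
0 0 0
1 0 0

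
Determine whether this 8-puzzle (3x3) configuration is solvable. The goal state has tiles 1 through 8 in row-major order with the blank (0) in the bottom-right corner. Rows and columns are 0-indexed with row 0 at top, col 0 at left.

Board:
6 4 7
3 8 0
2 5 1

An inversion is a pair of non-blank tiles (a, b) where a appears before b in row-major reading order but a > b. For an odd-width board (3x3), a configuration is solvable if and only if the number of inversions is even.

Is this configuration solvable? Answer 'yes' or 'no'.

Answer: no

Derivation:
Inversions (pairs i<j in row-major order where tile[i] > tile[j] > 0): 19
19 is odd, so the puzzle is not solvable.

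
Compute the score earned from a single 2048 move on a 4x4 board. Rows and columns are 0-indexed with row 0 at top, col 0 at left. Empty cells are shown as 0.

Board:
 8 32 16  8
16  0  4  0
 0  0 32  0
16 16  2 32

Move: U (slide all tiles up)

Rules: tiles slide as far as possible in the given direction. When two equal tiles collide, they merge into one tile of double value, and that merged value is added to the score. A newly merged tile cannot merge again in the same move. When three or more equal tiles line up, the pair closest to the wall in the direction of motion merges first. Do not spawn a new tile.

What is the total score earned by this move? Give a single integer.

Slide up:
col 0: [8, 16, 0, 16] -> [8, 32, 0, 0]  score +32 (running 32)
col 1: [32, 0, 0, 16] -> [32, 16, 0, 0]  score +0 (running 32)
col 2: [16, 4, 32, 2] -> [16, 4, 32, 2]  score +0 (running 32)
col 3: [8, 0, 0, 32] -> [8, 32, 0, 0]  score +0 (running 32)
Board after move:
 8 32 16  8
32 16  4 32
 0  0 32  0
 0  0  2  0

Answer: 32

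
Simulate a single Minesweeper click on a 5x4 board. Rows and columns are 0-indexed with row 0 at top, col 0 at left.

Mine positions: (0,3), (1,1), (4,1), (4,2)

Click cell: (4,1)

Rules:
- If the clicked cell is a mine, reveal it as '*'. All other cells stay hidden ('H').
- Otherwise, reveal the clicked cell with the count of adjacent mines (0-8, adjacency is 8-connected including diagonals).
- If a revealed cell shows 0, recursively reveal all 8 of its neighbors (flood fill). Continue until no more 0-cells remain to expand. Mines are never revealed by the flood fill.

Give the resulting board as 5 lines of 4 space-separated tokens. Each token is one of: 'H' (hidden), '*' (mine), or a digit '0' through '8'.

H H H H
H H H H
H H H H
H H H H
H * H H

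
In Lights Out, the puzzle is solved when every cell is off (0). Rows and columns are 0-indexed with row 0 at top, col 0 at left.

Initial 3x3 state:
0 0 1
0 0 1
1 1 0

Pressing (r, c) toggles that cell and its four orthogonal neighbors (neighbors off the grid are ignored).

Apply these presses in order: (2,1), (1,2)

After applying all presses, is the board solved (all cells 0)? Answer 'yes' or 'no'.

Answer: yes

Derivation:
After press 1 at (2,1):
0 0 1
0 1 1
0 0 1

After press 2 at (1,2):
0 0 0
0 0 0
0 0 0

Lights still on: 0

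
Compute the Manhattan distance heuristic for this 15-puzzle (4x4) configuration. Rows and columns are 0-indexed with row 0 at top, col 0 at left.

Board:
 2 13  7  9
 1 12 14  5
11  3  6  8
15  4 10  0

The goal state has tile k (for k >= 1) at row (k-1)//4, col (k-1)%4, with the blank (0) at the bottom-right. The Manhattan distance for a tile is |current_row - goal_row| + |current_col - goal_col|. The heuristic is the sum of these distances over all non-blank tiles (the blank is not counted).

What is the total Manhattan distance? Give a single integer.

Tile 2: at (0,0), goal (0,1), distance |0-0|+|0-1| = 1
Tile 13: at (0,1), goal (3,0), distance |0-3|+|1-0| = 4
Tile 7: at (0,2), goal (1,2), distance |0-1|+|2-2| = 1
Tile 9: at (0,3), goal (2,0), distance |0-2|+|3-0| = 5
Tile 1: at (1,0), goal (0,0), distance |1-0|+|0-0| = 1
Tile 12: at (1,1), goal (2,3), distance |1-2|+|1-3| = 3
Tile 14: at (1,2), goal (3,1), distance |1-3|+|2-1| = 3
Tile 5: at (1,3), goal (1,0), distance |1-1|+|3-0| = 3
Tile 11: at (2,0), goal (2,2), distance |2-2|+|0-2| = 2
Tile 3: at (2,1), goal (0,2), distance |2-0|+|1-2| = 3
Tile 6: at (2,2), goal (1,1), distance |2-1|+|2-1| = 2
Tile 8: at (2,3), goal (1,3), distance |2-1|+|3-3| = 1
Tile 15: at (3,0), goal (3,2), distance |3-3|+|0-2| = 2
Tile 4: at (3,1), goal (0,3), distance |3-0|+|1-3| = 5
Tile 10: at (3,2), goal (2,1), distance |3-2|+|2-1| = 2
Sum: 1 + 4 + 1 + 5 + 1 + 3 + 3 + 3 + 2 + 3 + 2 + 1 + 2 + 5 + 2 = 38

Answer: 38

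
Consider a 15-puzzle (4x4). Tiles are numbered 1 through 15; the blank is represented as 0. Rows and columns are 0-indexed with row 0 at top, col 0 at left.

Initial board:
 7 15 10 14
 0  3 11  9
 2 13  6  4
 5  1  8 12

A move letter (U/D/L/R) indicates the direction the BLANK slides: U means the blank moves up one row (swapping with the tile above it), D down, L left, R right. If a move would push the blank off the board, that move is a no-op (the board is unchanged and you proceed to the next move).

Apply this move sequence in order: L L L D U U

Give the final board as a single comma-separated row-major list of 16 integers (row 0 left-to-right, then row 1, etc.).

Answer: 0, 15, 10, 14, 7, 3, 11, 9, 2, 13, 6, 4, 5, 1, 8, 12

Derivation:
After move 1 (L):
 7 15 10 14
 0  3 11  9
 2 13  6  4
 5  1  8 12

After move 2 (L):
 7 15 10 14
 0  3 11  9
 2 13  6  4
 5  1  8 12

After move 3 (L):
 7 15 10 14
 0  3 11  9
 2 13  6  4
 5  1  8 12

After move 4 (D):
 7 15 10 14
 2  3 11  9
 0 13  6  4
 5  1  8 12

After move 5 (U):
 7 15 10 14
 0  3 11  9
 2 13  6  4
 5  1  8 12

After move 6 (U):
 0 15 10 14
 7  3 11  9
 2 13  6  4
 5  1  8 12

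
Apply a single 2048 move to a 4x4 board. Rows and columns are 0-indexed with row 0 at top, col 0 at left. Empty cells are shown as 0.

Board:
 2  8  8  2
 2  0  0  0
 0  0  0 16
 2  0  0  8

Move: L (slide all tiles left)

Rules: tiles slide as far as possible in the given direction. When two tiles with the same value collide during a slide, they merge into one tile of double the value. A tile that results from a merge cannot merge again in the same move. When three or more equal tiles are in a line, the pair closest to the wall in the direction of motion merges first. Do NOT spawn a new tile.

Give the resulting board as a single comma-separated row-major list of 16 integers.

Slide left:
row 0: [2, 8, 8, 2] -> [2, 16, 2, 0]
row 1: [2, 0, 0, 0] -> [2, 0, 0, 0]
row 2: [0, 0, 0, 16] -> [16, 0, 0, 0]
row 3: [2, 0, 0, 8] -> [2, 8, 0, 0]

Answer: 2, 16, 2, 0, 2, 0, 0, 0, 16, 0, 0, 0, 2, 8, 0, 0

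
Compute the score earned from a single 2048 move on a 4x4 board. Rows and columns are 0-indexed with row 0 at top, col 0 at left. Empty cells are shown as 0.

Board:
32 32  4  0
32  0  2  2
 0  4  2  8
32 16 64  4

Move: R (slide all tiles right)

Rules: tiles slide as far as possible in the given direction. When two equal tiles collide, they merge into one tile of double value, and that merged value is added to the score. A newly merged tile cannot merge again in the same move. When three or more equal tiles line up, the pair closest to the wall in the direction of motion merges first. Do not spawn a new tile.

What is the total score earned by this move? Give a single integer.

Answer: 68

Derivation:
Slide right:
row 0: [32, 32, 4, 0] -> [0, 0, 64, 4]  score +64 (running 64)
row 1: [32, 0, 2, 2] -> [0, 0, 32, 4]  score +4 (running 68)
row 2: [0, 4, 2, 8] -> [0, 4, 2, 8]  score +0 (running 68)
row 3: [32, 16, 64, 4] -> [32, 16, 64, 4]  score +0 (running 68)
Board after move:
 0  0 64  4
 0  0 32  4
 0  4  2  8
32 16 64  4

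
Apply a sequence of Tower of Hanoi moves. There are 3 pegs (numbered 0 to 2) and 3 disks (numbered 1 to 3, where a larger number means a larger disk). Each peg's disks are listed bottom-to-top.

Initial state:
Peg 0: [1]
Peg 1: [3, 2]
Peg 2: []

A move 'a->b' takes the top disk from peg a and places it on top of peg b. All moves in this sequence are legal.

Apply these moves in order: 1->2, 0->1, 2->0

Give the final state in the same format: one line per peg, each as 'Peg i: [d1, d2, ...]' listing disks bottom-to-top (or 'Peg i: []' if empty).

After move 1 (1->2):
Peg 0: [1]
Peg 1: [3]
Peg 2: [2]

After move 2 (0->1):
Peg 0: []
Peg 1: [3, 1]
Peg 2: [2]

After move 3 (2->0):
Peg 0: [2]
Peg 1: [3, 1]
Peg 2: []

Answer: Peg 0: [2]
Peg 1: [3, 1]
Peg 2: []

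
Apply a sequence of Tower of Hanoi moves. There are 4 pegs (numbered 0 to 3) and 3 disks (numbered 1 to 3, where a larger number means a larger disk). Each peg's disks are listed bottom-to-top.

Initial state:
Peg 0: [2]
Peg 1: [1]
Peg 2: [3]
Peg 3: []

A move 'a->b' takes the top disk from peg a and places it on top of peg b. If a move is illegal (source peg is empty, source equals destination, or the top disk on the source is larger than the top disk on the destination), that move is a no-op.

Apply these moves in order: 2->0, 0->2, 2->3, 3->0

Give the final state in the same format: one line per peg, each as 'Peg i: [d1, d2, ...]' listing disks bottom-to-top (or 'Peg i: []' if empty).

After move 1 (2->0):
Peg 0: [2]
Peg 1: [1]
Peg 2: [3]
Peg 3: []

After move 2 (0->2):
Peg 0: []
Peg 1: [1]
Peg 2: [3, 2]
Peg 3: []

After move 3 (2->3):
Peg 0: []
Peg 1: [1]
Peg 2: [3]
Peg 3: [2]

After move 4 (3->0):
Peg 0: [2]
Peg 1: [1]
Peg 2: [3]
Peg 3: []

Answer: Peg 0: [2]
Peg 1: [1]
Peg 2: [3]
Peg 3: []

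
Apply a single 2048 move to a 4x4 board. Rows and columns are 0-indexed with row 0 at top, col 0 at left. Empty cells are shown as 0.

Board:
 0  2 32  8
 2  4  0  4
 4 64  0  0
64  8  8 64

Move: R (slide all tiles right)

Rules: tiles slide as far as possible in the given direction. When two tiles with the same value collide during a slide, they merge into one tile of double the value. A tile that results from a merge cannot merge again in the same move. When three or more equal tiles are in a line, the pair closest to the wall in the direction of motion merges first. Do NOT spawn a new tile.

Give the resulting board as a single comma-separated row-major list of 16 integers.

Slide right:
row 0: [0, 2, 32, 8] -> [0, 2, 32, 8]
row 1: [2, 4, 0, 4] -> [0, 0, 2, 8]
row 2: [4, 64, 0, 0] -> [0, 0, 4, 64]
row 3: [64, 8, 8, 64] -> [0, 64, 16, 64]

Answer: 0, 2, 32, 8, 0, 0, 2, 8, 0, 0, 4, 64, 0, 64, 16, 64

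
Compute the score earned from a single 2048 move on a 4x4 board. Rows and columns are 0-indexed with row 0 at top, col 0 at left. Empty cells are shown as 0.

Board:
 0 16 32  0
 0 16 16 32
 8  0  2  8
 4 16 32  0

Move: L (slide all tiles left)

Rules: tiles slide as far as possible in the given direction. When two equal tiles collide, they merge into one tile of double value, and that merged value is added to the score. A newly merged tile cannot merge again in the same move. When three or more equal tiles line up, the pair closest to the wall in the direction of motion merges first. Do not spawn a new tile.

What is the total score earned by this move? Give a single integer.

Slide left:
row 0: [0, 16, 32, 0] -> [16, 32, 0, 0]  score +0 (running 0)
row 1: [0, 16, 16, 32] -> [32, 32, 0, 0]  score +32 (running 32)
row 2: [8, 0, 2, 8] -> [8, 2, 8, 0]  score +0 (running 32)
row 3: [4, 16, 32, 0] -> [4, 16, 32, 0]  score +0 (running 32)
Board after move:
16 32  0  0
32 32  0  0
 8  2  8  0
 4 16 32  0

Answer: 32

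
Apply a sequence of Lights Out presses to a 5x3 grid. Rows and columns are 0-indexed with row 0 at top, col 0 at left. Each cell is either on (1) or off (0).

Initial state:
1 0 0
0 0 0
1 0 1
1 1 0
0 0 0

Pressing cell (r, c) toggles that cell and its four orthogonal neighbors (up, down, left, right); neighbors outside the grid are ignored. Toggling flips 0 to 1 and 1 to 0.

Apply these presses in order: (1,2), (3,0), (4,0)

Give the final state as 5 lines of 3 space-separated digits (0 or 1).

After press 1 at (1,2):
1 0 1
0 1 1
1 0 0
1 1 0
0 0 0

After press 2 at (3,0):
1 0 1
0 1 1
0 0 0
0 0 0
1 0 0

After press 3 at (4,0):
1 0 1
0 1 1
0 0 0
1 0 0
0 1 0

Answer: 1 0 1
0 1 1
0 0 0
1 0 0
0 1 0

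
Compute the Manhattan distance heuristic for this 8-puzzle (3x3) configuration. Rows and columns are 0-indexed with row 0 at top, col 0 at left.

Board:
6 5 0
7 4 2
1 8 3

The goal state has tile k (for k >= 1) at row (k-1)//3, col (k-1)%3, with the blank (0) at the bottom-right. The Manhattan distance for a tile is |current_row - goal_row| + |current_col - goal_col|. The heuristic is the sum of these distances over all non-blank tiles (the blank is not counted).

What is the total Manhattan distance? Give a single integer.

Answer: 12

Derivation:
Tile 6: at (0,0), goal (1,2), distance |0-1|+|0-2| = 3
Tile 5: at (0,1), goal (1,1), distance |0-1|+|1-1| = 1
Tile 7: at (1,0), goal (2,0), distance |1-2|+|0-0| = 1
Tile 4: at (1,1), goal (1,0), distance |1-1|+|1-0| = 1
Tile 2: at (1,2), goal (0,1), distance |1-0|+|2-1| = 2
Tile 1: at (2,0), goal (0,0), distance |2-0|+|0-0| = 2
Tile 8: at (2,1), goal (2,1), distance |2-2|+|1-1| = 0
Tile 3: at (2,2), goal (0,2), distance |2-0|+|2-2| = 2
Sum: 3 + 1 + 1 + 1 + 2 + 2 + 0 + 2 = 12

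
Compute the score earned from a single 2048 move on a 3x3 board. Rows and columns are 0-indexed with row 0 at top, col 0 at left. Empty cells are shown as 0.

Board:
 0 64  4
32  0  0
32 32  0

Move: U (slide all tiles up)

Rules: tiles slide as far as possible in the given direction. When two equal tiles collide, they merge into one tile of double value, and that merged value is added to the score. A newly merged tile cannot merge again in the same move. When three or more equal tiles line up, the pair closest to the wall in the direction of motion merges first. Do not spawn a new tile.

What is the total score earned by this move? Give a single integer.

Answer: 64

Derivation:
Slide up:
col 0: [0, 32, 32] -> [64, 0, 0]  score +64 (running 64)
col 1: [64, 0, 32] -> [64, 32, 0]  score +0 (running 64)
col 2: [4, 0, 0] -> [4, 0, 0]  score +0 (running 64)
Board after move:
64 64  4
 0 32  0
 0  0  0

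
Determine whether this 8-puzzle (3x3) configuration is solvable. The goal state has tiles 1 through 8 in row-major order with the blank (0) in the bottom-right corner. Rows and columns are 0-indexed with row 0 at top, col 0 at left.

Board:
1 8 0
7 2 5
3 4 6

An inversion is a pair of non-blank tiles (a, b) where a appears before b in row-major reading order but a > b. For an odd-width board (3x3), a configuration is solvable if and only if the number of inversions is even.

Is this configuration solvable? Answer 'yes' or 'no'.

Answer: no

Derivation:
Inversions (pairs i<j in row-major order where tile[i] > tile[j] > 0): 13
13 is odd, so the puzzle is not solvable.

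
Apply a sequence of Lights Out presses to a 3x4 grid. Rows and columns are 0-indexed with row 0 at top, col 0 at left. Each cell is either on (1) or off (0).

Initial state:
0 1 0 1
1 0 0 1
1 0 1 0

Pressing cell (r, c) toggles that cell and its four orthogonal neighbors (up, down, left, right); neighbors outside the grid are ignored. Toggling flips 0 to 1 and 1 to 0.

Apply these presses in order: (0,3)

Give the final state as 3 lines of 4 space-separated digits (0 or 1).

Answer: 0 1 1 0
1 0 0 0
1 0 1 0

Derivation:
After press 1 at (0,3):
0 1 1 0
1 0 0 0
1 0 1 0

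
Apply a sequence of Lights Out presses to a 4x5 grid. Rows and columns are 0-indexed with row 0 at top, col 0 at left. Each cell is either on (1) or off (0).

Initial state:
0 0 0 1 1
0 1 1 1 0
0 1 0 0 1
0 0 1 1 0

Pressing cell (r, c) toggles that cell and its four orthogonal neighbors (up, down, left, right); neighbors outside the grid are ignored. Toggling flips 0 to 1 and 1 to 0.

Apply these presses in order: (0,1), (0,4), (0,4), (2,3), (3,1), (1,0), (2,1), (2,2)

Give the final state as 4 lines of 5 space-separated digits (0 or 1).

Answer: 0 1 1 1 1
1 0 0 0 0
0 0 1 0 0
1 0 1 0 0

Derivation:
After press 1 at (0,1):
1 1 1 1 1
0 0 1 1 0
0 1 0 0 1
0 0 1 1 0

After press 2 at (0,4):
1 1 1 0 0
0 0 1 1 1
0 1 0 0 1
0 0 1 1 0

After press 3 at (0,4):
1 1 1 1 1
0 0 1 1 0
0 1 0 0 1
0 0 1 1 0

After press 4 at (2,3):
1 1 1 1 1
0 0 1 0 0
0 1 1 1 0
0 0 1 0 0

After press 5 at (3,1):
1 1 1 1 1
0 0 1 0 0
0 0 1 1 0
1 1 0 0 0

After press 6 at (1,0):
0 1 1 1 1
1 1 1 0 0
1 0 1 1 0
1 1 0 0 0

After press 7 at (2,1):
0 1 1 1 1
1 0 1 0 0
0 1 0 1 0
1 0 0 0 0

After press 8 at (2,2):
0 1 1 1 1
1 0 0 0 0
0 0 1 0 0
1 0 1 0 0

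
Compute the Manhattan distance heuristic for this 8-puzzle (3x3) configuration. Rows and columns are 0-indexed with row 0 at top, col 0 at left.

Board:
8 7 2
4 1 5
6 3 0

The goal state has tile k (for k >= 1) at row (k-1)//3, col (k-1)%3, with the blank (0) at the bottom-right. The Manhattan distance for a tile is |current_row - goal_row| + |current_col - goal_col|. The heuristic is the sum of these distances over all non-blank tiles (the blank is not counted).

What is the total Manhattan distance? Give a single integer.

Tile 8: (0,0)->(2,1) = 3
Tile 7: (0,1)->(2,0) = 3
Tile 2: (0,2)->(0,1) = 1
Tile 4: (1,0)->(1,0) = 0
Tile 1: (1,1)->(0,0) = 2
Tile 5: (1,2)->(1,1) = 1
Tile 6: (2,0)->(1,2) = 3
Tile 3: (2,1)->(0,2) = 3
Sum: 3 + 3 + 1 + 0 + 2 + 1 + 3 + 3 = 16

Answer: 16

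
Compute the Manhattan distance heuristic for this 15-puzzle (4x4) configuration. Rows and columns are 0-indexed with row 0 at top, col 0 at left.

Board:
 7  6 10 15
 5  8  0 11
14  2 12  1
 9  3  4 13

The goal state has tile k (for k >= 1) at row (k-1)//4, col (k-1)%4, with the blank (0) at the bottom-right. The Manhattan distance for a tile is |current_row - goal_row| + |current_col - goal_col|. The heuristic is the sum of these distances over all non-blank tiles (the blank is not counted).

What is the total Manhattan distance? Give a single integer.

Answer: 37

Derivation:
Tile 7: (0,0)->(1,2) = 3
Tile 6: (0,1)->(1,1) = 1
Tile 10: (0,2)->(2,1) = 3
Tile 15: (0,3)->(3,2) = 4
Tile 5: (1,0)->(1,0) = 0
Tile 8: (1,1)->(1,3) = 2
Tile 11: (1,3)->(2,2) = 2
Tile 14: (2,0)->(3,1) = 2
Tile 2: (2,1)->(0,1) = 2
Tile 12: (2,2)->(2,3) = 1
Tile 1: (2,3)->(0,0) = 5
Tile 9: (3,0)->(2,0) = 1
Tile 3: (3,1)->(0,2) = 4
Tile 4: (3,2)->(0,3) = 4
Tile 13: (3,3)->(3,0) = 3
Sum: 3 + 1 + 3 + 4 + 0 + 2 + 2 + 2 + 2 + 1 + 5 + 1 + 4 + 4 + 3 = 37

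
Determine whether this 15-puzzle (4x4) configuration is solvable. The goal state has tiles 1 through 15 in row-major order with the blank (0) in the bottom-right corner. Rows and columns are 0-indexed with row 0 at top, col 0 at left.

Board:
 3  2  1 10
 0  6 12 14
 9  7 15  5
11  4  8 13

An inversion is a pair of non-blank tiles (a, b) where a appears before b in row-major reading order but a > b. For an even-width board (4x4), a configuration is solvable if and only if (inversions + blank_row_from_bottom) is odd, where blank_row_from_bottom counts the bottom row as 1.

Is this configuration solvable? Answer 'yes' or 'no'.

Inversions: 38
Blank is in row 1 (0-indexed from top), which is row 3 counting from the bottom (bottom = 1).
38 + 3 = 41, which is odd, so the puzzle is solvable.

Answer: yes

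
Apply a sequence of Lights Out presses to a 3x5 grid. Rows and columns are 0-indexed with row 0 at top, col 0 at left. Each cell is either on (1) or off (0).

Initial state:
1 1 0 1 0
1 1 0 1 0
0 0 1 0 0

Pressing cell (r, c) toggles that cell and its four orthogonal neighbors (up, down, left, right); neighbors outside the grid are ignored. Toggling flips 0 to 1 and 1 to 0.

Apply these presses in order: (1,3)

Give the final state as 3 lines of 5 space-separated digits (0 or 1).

Answer: 1 1 0 0 0
1 1 1 0 1
0 0 1 1 0

Derivation:
After press 1 at (1,3):
1 1 0 0 0
1 1 1 0 1
0 0 1 1 0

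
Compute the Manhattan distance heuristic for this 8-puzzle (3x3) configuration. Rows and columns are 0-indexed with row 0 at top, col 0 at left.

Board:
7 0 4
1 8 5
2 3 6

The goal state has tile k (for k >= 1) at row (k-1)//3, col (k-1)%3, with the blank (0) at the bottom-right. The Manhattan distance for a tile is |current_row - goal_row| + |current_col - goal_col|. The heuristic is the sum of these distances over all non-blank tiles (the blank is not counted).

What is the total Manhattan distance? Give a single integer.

Answer: 15

Derivation:
Tile 7: (0,0)->(2,0) = 2
Tile 4: (0,2)->(1,0) = 3
Tile 1: (1,0)->(0,0) = 1
Tile 8: (1,1)->(2,1) = 1
Tile 5: (1,2)->(1,1) = 1
Tile 2: (2,0)->(0,1) = 3
Tile 3: (2,1)->(0,2) = 3
Tile 6: (2,2)->(1,2) = 1
Sum: 2 + 3 + 1 + 1 + 1 + 3 + 3 + 1 = 15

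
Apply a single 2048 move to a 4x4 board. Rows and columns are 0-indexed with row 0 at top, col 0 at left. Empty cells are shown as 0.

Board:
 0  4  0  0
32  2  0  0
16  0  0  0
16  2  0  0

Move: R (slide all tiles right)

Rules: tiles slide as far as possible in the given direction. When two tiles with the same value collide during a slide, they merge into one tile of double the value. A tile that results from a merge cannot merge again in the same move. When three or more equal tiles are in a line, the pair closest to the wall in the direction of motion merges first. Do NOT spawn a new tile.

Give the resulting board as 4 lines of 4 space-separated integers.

Answer:  0  0  0  4
 0  0 32  2
 0  0  0 16
 0  0 16  2

Derivation:
Slide right:
row 0: [0, 4, 0, 0] -> [0, 0, 0, 4]
row 1: [32, 2, 0, 0] -> [0, 0, 32, 2]
row 2: [16, 0, 0, 0] -> [0, 0, 0, 16]
row 3: [16, 2, 0, 0] -> [0, 0, 16, 2]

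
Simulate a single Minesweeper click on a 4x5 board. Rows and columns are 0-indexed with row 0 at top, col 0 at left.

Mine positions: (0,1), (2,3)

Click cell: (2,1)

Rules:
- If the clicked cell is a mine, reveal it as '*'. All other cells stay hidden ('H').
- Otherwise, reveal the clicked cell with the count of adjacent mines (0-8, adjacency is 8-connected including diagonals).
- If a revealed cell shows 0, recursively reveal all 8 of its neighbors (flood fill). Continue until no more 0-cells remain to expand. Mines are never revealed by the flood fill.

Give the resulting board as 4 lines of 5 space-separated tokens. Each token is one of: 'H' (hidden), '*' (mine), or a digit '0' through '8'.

H H H H H
1 1 2 H H
0 0 1 H H
0 0 1 H H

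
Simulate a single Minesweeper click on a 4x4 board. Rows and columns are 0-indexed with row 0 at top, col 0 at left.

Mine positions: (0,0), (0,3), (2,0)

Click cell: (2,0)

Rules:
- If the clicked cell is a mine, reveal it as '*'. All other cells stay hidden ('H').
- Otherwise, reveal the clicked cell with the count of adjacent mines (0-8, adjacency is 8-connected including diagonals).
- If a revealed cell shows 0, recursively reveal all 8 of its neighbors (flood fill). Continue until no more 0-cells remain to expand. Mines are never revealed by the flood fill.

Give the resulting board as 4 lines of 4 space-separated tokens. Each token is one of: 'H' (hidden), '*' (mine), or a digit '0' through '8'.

H H H H
H H H H
* H H H
H H H H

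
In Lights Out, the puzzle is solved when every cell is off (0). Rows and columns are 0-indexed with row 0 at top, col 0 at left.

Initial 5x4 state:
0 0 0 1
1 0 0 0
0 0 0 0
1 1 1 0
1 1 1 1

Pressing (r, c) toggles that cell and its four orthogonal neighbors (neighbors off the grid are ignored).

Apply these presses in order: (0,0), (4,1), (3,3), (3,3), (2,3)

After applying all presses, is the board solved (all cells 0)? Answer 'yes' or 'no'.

Answer: no

Derivation:
After press 1 at (0,0):
1 1 0 1
0 0 0 0
0 0 0 0
1 1 1 0
1 1 1 1

After press 2 at (4,1):
1 1 0 1
0 0 0 0
0 0 0 0
1 0 1 0
0 0 0 1

After press 3 at (3,3):
1 1 0 1
0 0 0 0
0 0 0 1
1 0 0 1
0 0 0 0

After press 4 at (3,3):
1 1 0 1
0 0 0 0
0 0 0 0
1 0 1 0
0 0 0 1

After press 5 at (2,3):
1 1 0 1
0 0 0 1
0 0 1 1
1 0 1 1
0 0 0 1

Lights still on: 10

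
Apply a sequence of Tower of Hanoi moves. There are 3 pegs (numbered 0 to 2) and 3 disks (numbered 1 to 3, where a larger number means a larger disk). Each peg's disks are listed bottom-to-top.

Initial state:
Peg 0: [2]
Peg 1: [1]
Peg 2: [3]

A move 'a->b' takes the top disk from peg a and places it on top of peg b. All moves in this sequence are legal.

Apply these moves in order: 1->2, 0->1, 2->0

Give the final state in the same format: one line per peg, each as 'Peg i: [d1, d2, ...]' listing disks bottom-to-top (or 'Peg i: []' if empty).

Answer: Peg 0: [1]
Peg 1: [2]
Peg 2: [3]

Derivation:
After move 1 (1->2):
Peg 0: [2]
Peg 1: []
Peg 2: [3, 1]

After move 2 (0->1):
Peg 0: []
Peg 1: [2]
Peg 2: [3, 1]

After move 3 (2->0):
Peg 0: [1]
Peg 1: [2]
Peg 2: [3]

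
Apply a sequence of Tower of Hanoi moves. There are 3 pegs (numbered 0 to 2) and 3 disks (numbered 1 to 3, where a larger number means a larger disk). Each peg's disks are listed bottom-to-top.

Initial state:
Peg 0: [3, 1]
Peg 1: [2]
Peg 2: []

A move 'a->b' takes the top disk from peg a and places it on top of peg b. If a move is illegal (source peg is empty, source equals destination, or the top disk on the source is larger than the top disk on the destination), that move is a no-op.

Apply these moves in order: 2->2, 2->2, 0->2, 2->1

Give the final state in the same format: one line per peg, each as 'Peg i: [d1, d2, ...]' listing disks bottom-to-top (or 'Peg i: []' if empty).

Answer: Peg 0: [3]
Peg 1: [2, 1]
Peg 2: []

Derivation:
After move 1 (2->2):
Peg 0: [3, 1]
Peg 1: [2]
Peg 2: []

After move 2 (2->2):
Peg 0: [3, 1]
Peg 1: [2]
Peg 2: []

After move 3 (0->2):
Peg 0: [3]
Peg 1: [2]
Peg 2: [1]

After move 4 (2->1):
Peg 0: [3]
Peg 1: [2, 1]
Peg 2: []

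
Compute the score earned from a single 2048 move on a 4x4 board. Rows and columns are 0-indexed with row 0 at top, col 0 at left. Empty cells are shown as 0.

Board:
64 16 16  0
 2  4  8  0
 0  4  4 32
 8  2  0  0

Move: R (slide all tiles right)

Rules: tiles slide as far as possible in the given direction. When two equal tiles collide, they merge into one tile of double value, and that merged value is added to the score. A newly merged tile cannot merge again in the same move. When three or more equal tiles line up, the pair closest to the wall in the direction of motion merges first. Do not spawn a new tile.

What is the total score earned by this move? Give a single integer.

Answer: 40

Derivation:
Slide right:
row 0: [64, 16, 16, 0] -> [0, 0, 64, 32]  score +32 (running 32)
row 1: [2, 4, 8, 0] -> [0, 2, 4, 8]  score +0 (running 32)
row 2: [0, 4, 4, 32] -> [0, 0, 8, 32]  score +8 (running 40)
row 3: [8, 2, 0, 0] -> [0, 0, 8, 2]  score +0 (running 40)
Board after move:
 0  0 64 32
 0  2  4  8
 0  0  8 32
 0  0  8  2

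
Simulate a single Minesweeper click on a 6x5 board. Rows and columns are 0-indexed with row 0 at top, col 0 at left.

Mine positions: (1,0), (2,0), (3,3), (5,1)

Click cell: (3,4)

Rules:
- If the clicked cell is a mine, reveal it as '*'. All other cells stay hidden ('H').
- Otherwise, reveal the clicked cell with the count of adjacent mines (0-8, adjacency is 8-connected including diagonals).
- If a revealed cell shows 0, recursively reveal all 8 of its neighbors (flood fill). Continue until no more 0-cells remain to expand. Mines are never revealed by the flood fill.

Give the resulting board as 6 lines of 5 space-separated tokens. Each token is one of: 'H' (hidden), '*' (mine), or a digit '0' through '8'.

H H H H H
H H H H H
H H H H H
H H H H 1
H H H H H
H H H H H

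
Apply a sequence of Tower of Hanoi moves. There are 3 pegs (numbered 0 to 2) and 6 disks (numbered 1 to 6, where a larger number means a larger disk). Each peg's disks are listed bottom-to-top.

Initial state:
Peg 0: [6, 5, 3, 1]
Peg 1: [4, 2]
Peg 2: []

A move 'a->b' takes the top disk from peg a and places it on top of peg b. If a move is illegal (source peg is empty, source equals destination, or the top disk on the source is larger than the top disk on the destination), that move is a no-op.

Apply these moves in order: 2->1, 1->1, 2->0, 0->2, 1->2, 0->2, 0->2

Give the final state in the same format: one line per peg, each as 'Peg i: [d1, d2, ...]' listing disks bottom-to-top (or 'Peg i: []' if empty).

Answer: Peg 0: [6, 5, 3]
Peg 1: [4, 2]
Peg 2: [1]

Derivation:
After move 1 (2->1):
Peg 0: [6, 5, 3, 1]
Peg 1: [4, 2]
Peg 2: []

After move 2 (1->1):
Peg 0: [6, 5, 3, 1]
Peg 1: [4, 2]
Peg 2: []

After move 3 (2->0):
Peg 0: [6, 5, 3, 1]
Peg 1: [4, 2]
Peg 2: []

After move 4 (0->2):
Peg 0: [6, 5, 3]
Peg 1: [4, 2]
Peg 2: [1]

After move 5 (1->2):
Peg 0: [6, 5, 3]
Peg 1: [4, 2]
Peg 2: [1]

After move 6 (0->2):
Peg 0: [6, 5, 3]
Peg 1: [4, 2]
Peg 2: [1]

After move 7 (0->2):
Peg 0: [6, 5, 3]
Peg 1: [4, 2]
Peg 2: [1]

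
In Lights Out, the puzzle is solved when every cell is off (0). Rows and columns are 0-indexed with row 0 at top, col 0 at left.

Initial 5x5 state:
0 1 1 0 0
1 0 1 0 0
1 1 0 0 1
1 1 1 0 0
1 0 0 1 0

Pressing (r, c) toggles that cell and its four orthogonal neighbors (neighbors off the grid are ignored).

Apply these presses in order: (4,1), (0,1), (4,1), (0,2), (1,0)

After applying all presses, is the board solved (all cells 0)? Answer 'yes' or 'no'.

Answer: no

Derivation:
After press 1 at (4,1):
0 1 1 0 0
1 0 1 0 0
1 1 0 0 1
1 0 1 0 0
0 1 1 1 0

After press 2 at (0,1):
1 0 0 0 0
1 1 1 0 0
1 1 0 0 1
1 0 1 0 0
0 1 1 1 0

After press 3 at (4,1):
1 0 0 0 0
1 1 1 0 0
1 1 0 0 1
1 1 1 0 0
1 0 0 1 0

After press 4 at (0,2):
1 1 1 1 0
1 1 0 0 0
1 1 0 0 1
1 1 1 0 0
1 0 0 1 0

After press 5 at (1,0):
0 1 1 1 0
0 0 0 0 0
0 1 0 0 1
1 1 1 0 0
1 0 0 1 0

Lights still on: 10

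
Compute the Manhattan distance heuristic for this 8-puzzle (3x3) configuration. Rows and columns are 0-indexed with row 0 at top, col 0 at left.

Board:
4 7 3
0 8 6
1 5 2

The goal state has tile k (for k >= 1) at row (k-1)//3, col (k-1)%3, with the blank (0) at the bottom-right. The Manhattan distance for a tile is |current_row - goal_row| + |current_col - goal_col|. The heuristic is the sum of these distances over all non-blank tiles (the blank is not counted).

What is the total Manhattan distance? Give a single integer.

Answer: 11

Derivation:
Tile 4: (0,0)->(1,0) = 1
Tile 7: (0,1)->(2,0) = 3
Tile 3: (0,2)->(0,2) = 0
Tile 8: (1,1)->(2,1) = 1
Tile 6: (1,2)->(1,2) = 0
Tile 1: (2,0)->(0,0) = 2
Tile 5: (2,1)->(1,1) = 1
Tile 2: (2,2)->(0,1) = 3
Sum: 1 + 3 + 0 + 1 + 0 + 2 + 1 + 3 = 11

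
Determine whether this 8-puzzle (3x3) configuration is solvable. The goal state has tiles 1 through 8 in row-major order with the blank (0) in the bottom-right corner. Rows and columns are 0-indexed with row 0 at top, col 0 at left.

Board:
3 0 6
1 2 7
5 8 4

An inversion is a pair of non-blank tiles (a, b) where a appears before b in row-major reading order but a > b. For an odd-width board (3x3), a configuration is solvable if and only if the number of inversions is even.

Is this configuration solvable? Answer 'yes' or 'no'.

Inversions (pairs i<j in row-major order where tile[i] > tile[j] > 0): 10
10 is even, so the puzzle is solvable.

Answer: yes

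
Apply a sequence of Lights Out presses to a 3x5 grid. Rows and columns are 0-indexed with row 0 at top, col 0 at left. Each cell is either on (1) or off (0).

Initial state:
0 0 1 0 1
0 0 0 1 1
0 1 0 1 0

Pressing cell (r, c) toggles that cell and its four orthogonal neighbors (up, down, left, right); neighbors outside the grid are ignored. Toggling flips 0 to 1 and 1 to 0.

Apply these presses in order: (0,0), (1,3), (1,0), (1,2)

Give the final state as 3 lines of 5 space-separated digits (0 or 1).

Answer: 0 1 0 1 1
0 0 0 1 0
1 1 1 0 0

Derivation:
After press 1 at (0,0):
1 1 1 0 1
1 0 0 1 1
0 1 0 1 0

After press 2 at (1,3):
1 1 1 1 1
1 0 1 0 0
0 1 0 0 0

After press 3 at (1,0):
0 1 1 1 1
0 1 1 0 0
1 1 0 0 0

After press 4 at (1,2):
0 1 0 1 1
0 0 0 1 0
1 1 1 0 0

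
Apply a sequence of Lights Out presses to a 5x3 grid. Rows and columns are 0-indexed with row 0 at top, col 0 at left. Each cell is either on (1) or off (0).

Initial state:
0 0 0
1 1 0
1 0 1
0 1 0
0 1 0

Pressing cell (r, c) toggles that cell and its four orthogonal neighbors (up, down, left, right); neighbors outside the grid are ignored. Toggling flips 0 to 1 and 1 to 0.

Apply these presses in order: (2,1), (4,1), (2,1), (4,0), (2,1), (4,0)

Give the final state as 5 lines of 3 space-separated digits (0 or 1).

Answer: 0 0 0
1 0 0
0 1 0
0 1 0
1 0 1

Derivation:
After press 1 at (2,1):
0 0 0
1 0 0
0 1 0
0 0 0
0 1 0

After press 2 at (4,1):
0 0 0
1 0 0
0 1 0
0 1 0
1 0 1

After press 3 at (2,1):
0 0 0
1 1 0
1 0 1
0 0 0
1 0 1

After press 4 at (4,0):
0 0 0
1 1 0
1 0 1
1 0 0
0 1 1

After press 5 at (2,1):
0 0 0
1 0 0
0 1 0
1 1 0
0 1 1

After press 6 at (4,0):
0 0 0
1 0 0
0 1 0
0 1 0
1 0 1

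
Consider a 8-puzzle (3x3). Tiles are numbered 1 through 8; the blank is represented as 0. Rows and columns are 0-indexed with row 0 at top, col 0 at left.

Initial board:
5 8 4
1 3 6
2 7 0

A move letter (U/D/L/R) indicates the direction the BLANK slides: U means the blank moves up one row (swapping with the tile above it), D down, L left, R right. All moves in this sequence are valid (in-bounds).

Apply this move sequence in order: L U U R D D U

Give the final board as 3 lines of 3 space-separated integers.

After move 1 (L):
5 8 4
1 3 6
2 0 7

After move 2 (U):
5 8 4
1 0 6
2 3 7

After move 3 (U):
5 0 4
1 8 6
2 3 7

After move 4 (R):
5 4 0
1 8 6
2 3 7

After move 5 (D):
5 4 6
1 8 0
2 3 7

After move 6 (D):
5 4 6
1 8 7
2 3 0

After move 7 (U):
5 4 6
1 8 0
2 3 7

Answer: 5 4 6
1 8 0
2 3 7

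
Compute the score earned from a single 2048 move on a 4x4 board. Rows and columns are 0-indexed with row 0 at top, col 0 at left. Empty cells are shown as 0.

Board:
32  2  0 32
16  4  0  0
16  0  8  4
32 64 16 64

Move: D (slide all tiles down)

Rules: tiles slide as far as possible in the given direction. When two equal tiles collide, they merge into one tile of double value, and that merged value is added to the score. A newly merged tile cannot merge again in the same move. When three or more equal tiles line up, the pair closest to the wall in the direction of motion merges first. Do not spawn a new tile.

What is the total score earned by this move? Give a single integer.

Slide down:
col 0: [32, 16, 16, 32] -> [0, 32, 32, 32]  score +32 (running 32)
col 1: [2, 4, 0, 64] -> [0, 2, 4, 64]  score +0 (running 32)
col 2: [0, 0, 8, 16] -> [0, 0, 8, 16]  score +0 (running 32)
col 3: [32, 0, 4, 64] -> [0, 32, 4, 64]  score +0 (running 32)
Board after move:
 0  0  0  0
32  2  0 32
32  4  8  4
32 64 16 64

Answer: 32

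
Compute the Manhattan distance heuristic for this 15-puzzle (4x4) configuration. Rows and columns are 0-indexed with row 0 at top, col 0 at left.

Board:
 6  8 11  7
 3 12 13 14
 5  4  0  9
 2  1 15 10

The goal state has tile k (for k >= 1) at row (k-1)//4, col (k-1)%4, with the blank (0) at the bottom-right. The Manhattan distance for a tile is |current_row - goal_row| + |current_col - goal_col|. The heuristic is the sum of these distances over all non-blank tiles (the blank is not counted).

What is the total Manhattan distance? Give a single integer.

Answer: 42

Derivation:
Tile 6: at (0,0), goal (1,1), distance |0-1|+|0-1| = 2
Tile 8: at (0,1), goal (1,3), distance |0-1|+|1-3| = 3
Tile 11: at (0,2), goal (2,2), distance |0-2|+|2-2| = 2
Tile 7: at (0,3), goal (1,2), distance |0-1|+|3-2| = 2
Tile 3: at (1,0), goal (0,2), distance |1-0|+|0-2| = 3
Tile 12: at (1,1), goal (2,3), distance |1-2|+|1-3| = 3
Tile 13: at (1,2), goal (3,0), distance |1-3|+|2-0| = 4
Tile 14: at (1,3), goal (3,1), distance |1-3|+|3-1| = 4
Tile 5: at (2,0), goal (1,0), distance |2-1|+|0-0| = 1
Tile 4: at (2,1), goal (0,3), distance |2-0|+|1-3| = 4
Tile 9: at (2,3), goal (2,0), distance |2-2|+|3-0| = 3
Tile 2: at (3,0), goal (0,1), distance |3-0|+|0-1| = 4
Tile 1: at (3,1), goal (0,0), distance |3-0|+|1-0| = 4
Tile 15: at (3,2), goal (3,2), distance |3-3|+|2-2| = 0
Tile 10: at (3,3), goal (2,1), distance |3-2|+|3-1| = 3
Sum: 2 + 3 + 2 + 2 + 3 + 3 + 4 + 4 + 1 + 4 + 3 + 4 + 4 + 0 + 3 = 42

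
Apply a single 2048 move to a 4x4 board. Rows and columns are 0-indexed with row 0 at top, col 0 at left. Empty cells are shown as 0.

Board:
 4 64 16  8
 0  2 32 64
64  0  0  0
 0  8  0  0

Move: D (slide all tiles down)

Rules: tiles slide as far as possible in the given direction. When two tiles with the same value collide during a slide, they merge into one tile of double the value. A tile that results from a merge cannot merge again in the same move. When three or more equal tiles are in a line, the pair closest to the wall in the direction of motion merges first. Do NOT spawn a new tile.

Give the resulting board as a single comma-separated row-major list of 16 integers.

Answer: 0, 0, 0, 0, 0, 64, 0, 0, 4, 2, 16, 8, 64, 8, 32, 64

Derivation:
Slide down:
col 0: [4, 0, 64, 0] -> [0, 0, 4, 64]
col 1: [64, 2, 0, 8] -> [0, 64, 2, 8]
col 2: [16, 32, 0, 0] -> [0, 0, 16, 32]
col 3: [8, 64, 0, 0] -> [0, 0, 8, 64]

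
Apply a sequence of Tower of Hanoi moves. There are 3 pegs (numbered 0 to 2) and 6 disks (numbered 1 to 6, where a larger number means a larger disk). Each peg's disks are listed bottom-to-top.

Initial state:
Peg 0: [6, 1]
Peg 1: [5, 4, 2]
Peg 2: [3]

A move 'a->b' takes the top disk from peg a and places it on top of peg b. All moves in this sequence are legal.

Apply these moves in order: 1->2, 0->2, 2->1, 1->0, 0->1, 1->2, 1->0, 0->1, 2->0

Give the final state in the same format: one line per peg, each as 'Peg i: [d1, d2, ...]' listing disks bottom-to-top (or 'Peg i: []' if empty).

Answer: Peg 0: [6, 1]
Peg 1: [5, 4]
Peg 2: [3, 2]

Derivation:
After move 1 (1->2):
Peg 0: [6, 1]
Peg 1: [5, 4]
Peg 2: [3, 2]

After move 2 (0->2):
Peg 0: [6]
Peg 1: [5, 4]
Peg 2: [3, 2, 1]

After move 3 (2->1):
Peg 0: [6]
Peg 1: [5, 4, 1]
Peg 2: [3, 2]

After move 4 (1->0):
Peg 0: [6, 1]
Peg 1: [5, 4]
Peg 2: [3, 2]

After move 5 (0->1):
Peg 0: [6]
Peg 1: [5, 4, 1]
Peg 2: [3, 2]

After move 6 (1->2):
Peg 0: [6]
Peg 1: [5, 4]
Peg 2: [3, 2, 1]

After move 7 (1->0):
Peg 0: [6, 4]
Peg 1: [5]
Peg 2: [3, 2, 1]

After move 8 (0->1):
Peg 0: [6]
Peg 1: [5, 4]
Peg 2: [3, 2, 1]

After move 9 (2->0):
Peg 0: [6, 1]
Peg 1: [5, 4]
Peg 2: [3, 2]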